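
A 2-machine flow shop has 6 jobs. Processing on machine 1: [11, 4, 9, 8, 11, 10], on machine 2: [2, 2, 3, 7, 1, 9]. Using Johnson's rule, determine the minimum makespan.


Apply Johnson's rule:
  Group 1 (a <= b): []
  Group 2 (a > b): [(6, 10, 9), (4, 8, 7), (3, 9, 3), (1, 11, 2), (2, 4, 2), (5, 11, 1)]
Optimal job order: [6, 4, 3, 1, 2, 5]
Schedule:
  Job 6: M1 done at 10, M2 done at 19
  Job 4: M1 done at 18, M2 done at 26
  Job 3: M1 done at 27, M2 done at 30
  Job 1: M1 done at 38, M2 done at 40
  Job 2: M1 done at 42, M2 done at 44
  Job 5: M1 done at 53, M2 done at 54
Makespan = 54

54


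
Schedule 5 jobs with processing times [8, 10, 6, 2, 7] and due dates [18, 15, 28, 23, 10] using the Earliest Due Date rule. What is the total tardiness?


Sort by due date (EDD order): [(7, 10), (10, 15), (8, 18), (2, 23), (6, 28)]
Compute completion times and tardiness:
  Job 1: p=7, d=10, C=7, tardiness=max(0,7-10)=0
  Job 2: p=10, d=15, C=17, tardiness=max(0,17-15)=2
  Job 3: p=8, d=18, C=25, tardiness=max(0,25-18)=7
  Job 4: p=2, d=23, C=27, tardiness=max(0,27-23)=4
  Job 5: p=6, d=28, C=33, tardiness=max(0,33-28)=5
Total tardiness = 18

18


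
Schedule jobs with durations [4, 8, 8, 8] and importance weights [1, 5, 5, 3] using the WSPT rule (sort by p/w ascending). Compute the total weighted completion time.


Compute p/w ratios and sort ascending (WSPT): [(8, 5), (8, 5), (8, 3), (4, 1)]
Compute weighted completion times:
  Job (p=8,w=5): C=8, w*C=5*8=40
  Job (p=8,w=5): C=16, w*C=5*16=80
  Job (p=8,w=3): C=24, w*C=3*24=72
  Job (p=4,w=1): C=28, w*C=1*28=28
Total weighted completion time = 220

220


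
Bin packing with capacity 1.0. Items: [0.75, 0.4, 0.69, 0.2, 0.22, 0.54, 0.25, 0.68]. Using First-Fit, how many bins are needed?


Place items sequentially using First-Fit:
  Item 0.75 -> new Bin 1
  Item 0.4 -> new Bin 2
  Item 0.69 -> new Bin 3
  Item 0.2 -> Bin 1 (now 0.95)
  Item 0.22 -> Bin 2 (now 0.62)
  Item 0.54 -> new Bin 4
  Item 0.25 -> Bin 2 (now 0.87)
  Item 0.68 -> new Bin 5
Total bins used = 5

5


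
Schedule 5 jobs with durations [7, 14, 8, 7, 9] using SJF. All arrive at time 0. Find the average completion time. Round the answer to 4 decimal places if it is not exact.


SJF order (ascending): [7, 7, 8, 9, 14]
Completion times:
  Job 1: burst=7, C=7
  Job 2: burst=7, C=14
  Job 3: burst=8, C=22
  Job 4: burst=9, C=31
  Job 5: burst=14, C=45
Average completion = 119/5 = 23.8

23.8


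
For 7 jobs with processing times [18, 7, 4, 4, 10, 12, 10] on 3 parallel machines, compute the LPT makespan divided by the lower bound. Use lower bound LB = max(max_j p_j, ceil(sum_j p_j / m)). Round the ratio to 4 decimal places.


LPT order: [18, 12, 10, 10, 7, 4, 4]
Machine loads after assignment: [22, 23, 20]
LPT makespan = 23
Lower bound = max(max_job, ceil(total/3)) = max(18, 22) = 22
Ratio = 23 / 22 = 1.0455

1.0455


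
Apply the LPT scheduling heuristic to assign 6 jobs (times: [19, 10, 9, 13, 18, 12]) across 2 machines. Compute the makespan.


Sort jobs in decreasing order (LPT): [19, 18, 13, 12, 10, 9]
Assign each job to the least loaded machine:
  Machine 1: jobs [19, 12, 10], load = 41
  Machine 2: jobs [18, 13, 9], load = 40
Makespan = max load = 41

41


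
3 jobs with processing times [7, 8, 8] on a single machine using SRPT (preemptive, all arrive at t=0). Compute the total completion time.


Since all jobs arrive at t=0, SRPT equals SPT ordering.
SPT order: [7, 8, 8]
Completion times:
  Job 1: p=7, C=7
  Job 2: p=8, C=15
  Job 3: p=8, C=23
Total completion time = 7 + 15 + 23 = 45

45


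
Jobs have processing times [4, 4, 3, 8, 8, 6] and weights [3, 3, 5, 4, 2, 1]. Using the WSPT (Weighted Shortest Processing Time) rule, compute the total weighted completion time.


Compute p/w ratios and sort ascending (WSPT): [(3, 5), (4, 3), (4, 3), (8, 4), (8, 2), (6, 1)]
Compute weighted completion times:
  Job (p=3,w=5): C=3, w*C=5*3=15
  Job (p=4,w=3): C=7, w*C=3*7=21
  Job (p=4,w=3): C=11, w*C=3*11=33
  Job (p=8,w=4): C=19, w*C=4*19=76
  Job (p=8,w=2): C=27, w*C=2*27=54
  Job (p=6,w=1): C=33, w*C=1*33=33
Total weighted completion time = 232

232


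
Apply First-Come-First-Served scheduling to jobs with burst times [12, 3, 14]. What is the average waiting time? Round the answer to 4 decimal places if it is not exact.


FCFS order (as given): [12, 3, 14]
Waiting times:
  Job 1: wait = 0
  Job 2: wait = 12
  Job 3: wait = 15
Sum of waiting times = 27
Average waiting time = 27/3 = 9.0

9.0


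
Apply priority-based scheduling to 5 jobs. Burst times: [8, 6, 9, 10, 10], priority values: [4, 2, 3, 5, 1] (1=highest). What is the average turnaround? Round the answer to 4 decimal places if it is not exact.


Sort by priority (ascending = highest first):
Order: [(1, 10), (2, 6), (3, 9), (4, 8), (5, 10)]
Completion times:
  Priority 1, burst=10, C=10
  Priority 2, burst=6, C=16
  Priority 3, burst=9, C=25
  Priority 4, burst=8, C=33
  Priority 5, burst=10, C=43
Average turnaround = 127/5 = 25.4

25.4


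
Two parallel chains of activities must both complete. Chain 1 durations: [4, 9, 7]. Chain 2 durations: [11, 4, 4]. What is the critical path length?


Path A total = 4 + 9 + 7 = 20
Path B total = 11 + 4 + 4 = 19
Critical path = longest path = max(20, 19) = 20

20


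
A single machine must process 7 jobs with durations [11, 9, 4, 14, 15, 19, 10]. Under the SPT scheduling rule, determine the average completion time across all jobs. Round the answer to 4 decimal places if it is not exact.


Sort jobs by processing time (SPT order): [4, 9, 10, 11, 14, 15, 19]
Compute completion times sequentially:
  Job 1: processing = 4, completes at 4
  Job 2: processing = 9, completes at 13
  Job 3: processing = 10, completes at 23
  Job 4: processing = 11, completes at 34
  Job 5: processing = 14, completes at 48
  Job 6: processing = 15, completes at 63
  Job 7: processing = 19, completes at 82
Sum of completion times = 267
Average completion time = 267/7 = 38.1429

38.1429


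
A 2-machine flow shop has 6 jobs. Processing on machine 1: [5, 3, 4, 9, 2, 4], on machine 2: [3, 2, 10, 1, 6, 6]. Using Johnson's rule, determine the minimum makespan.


Apply Johnson's rule:
  Group 1 (a <= b): [(5, 2, 6), (3, 4, 10), (6, 4, 6)]
  Group 2 (a > b): [(1, 5, 3), (2, 3, 2), (4, 9, 1)]
Optimal job order: [5, 3, 6, 1, 2, 4]
Schedule:
  Job 5: M1 done at 2, M2 done at 8
  Job 3: M1 done at 6, M2 done at 18
  Job 6: M1 done at 10, M2 done at 24
  Job 1: M1 done at 15, M2 done at 27
  Job 2: M1 done at 18, M2 done at 29
  Job 4: M1 done at 27, M2 done at 30
Makespan = 30

30


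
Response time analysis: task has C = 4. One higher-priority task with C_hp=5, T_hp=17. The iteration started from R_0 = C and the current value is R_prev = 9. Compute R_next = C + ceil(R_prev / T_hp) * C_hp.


R_next = C + ceil(R_prev / T_hp) * C_hp
ceil(9 / 17) = ceil(0.5294) = 1
Interference = 1 * 5 = 5
R_next = 4 + 5 = 9
R_next = R_prev, so the iteration has converged (response time = 9).

9


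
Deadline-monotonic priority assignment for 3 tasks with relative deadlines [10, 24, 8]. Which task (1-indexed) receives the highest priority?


Sort tasks by relative deadline (ascending):
  Task 3: deadline = 8
  Task 1: deadline = 10
  Task 2: deadline = 24
Priority order (highest first): [3, 1, 2]
Highest priority task = 3

3


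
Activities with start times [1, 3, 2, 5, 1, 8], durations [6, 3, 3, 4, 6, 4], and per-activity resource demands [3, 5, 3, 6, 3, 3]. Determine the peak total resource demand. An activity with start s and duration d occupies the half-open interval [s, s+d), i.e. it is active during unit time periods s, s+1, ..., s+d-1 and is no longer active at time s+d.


Each activity i is active on [start_i, start_i + duration_i).
Compute total resource usage per time slot:
  t=0: active resources = [], total = 0
  t=1: active resources = [3, 3], total = 6
  t=2: active resources = [3, 3, 3], total = 9
  t=3: active resources = [3, 5, 3, 3], total = 14
  t=4: active resources = [3, 5, 3, 3], total = 14
  t=5: active resources = [3, 5, 6, 3], total = 17
  t=6: active resources = [3, 6, 3], total = 12
  t=7: active resources = [6], total = 6
  t=8: active resources = [6, 3], total = 9
  t=9: active resources = [3], total = 3
  t=10: active resources = [3], total = 3
  t=11: active resources = [3], total = 3
Peak resource demand = 17

17


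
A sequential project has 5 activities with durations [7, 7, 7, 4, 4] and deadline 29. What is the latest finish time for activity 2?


LF(activity 2) = deadline - sum of successor durations
Successors: activities 3 through 5 with durations [7, 4, 4]
Sum of successor durations = 15
LF = 29 - 15 = 14

14


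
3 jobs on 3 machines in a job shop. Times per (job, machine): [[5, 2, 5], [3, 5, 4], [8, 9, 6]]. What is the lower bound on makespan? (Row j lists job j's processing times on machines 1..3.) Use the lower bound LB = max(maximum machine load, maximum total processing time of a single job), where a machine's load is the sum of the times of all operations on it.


Machine loads:
  Machine 1: 5 + 3 + 8 = 16
  Machine 2: 2 + 5 + 9 = 16
  Machine 3: 5 + 4 + 6 = 15
Max machine load = 16
Job totals:
  Job 1: 12
  Job 2: 12
  Job 3: 23
Max job total = 23
Lower bound = max(16, 23) = 23

23


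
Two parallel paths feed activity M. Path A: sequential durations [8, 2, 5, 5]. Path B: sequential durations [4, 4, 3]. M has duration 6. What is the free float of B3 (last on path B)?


ES(B3) = sum of predecessors on chain B = 8
EF(B3) = ES + duration = 8 + 3 = 11
Successor of B3 is M. ES(M) = max(sum(A), sum(B)) = max(20, 11) = 20
Free float = ES(successor) - EF(current) = 20 - 11 = 9

9


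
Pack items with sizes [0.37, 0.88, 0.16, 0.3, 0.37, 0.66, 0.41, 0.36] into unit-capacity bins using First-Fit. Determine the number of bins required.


Place items sequentially using First-Fit:
  Item 0.37 -> new Bin 1
  Item 0.88 -> new Bin 2
  Item 0.16 -> Bin 1 (now 0.53)
  Item 0.3 -> Bin 1 (now 0.83)
  Item 0.37 -> new Bin 3
  Item 0.66 -> new Bin 4
  Item 0.41 -> Bin 3 (now 0.78)
  Item 0.36 -> new Bin 5
Total bins used = 5

5


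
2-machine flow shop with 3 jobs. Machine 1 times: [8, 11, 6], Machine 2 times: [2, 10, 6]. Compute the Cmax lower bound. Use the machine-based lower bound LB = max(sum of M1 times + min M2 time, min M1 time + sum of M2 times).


LB1 = sum(M1 times) + min(M2 times) = 25 + 2 = 27
LB2 = min(M1 times) + sum(M2 times) = 6 + 18 = 24
Lower bound = max(LB1, LB2) = max(27, 24) = 27

27


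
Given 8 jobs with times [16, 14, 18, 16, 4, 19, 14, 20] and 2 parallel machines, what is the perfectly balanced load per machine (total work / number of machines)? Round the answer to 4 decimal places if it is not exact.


Total processing time = 16 + 14 + 18 + 16 + 4 + 19 + 14 + 20 = 121
Number of machines = 2
Ideal balanced load = 121 / 2 = 60.5

60.5


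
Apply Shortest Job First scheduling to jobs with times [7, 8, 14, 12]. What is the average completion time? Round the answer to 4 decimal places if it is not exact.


SJF order (ascending): [7, 8, 12, 14]
Completion times:
  Job 1: burst=7, C=7
  Job 2: burst=8, C=15
  Job 3: burst=12, C=27
  Job 4: burst=14, C=41
Average completion = 90/4 = 22.5

22.5


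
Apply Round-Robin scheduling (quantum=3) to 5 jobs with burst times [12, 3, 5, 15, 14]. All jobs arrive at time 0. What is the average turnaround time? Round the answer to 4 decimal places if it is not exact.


Time quantum = 3
Execution trace:
  J1 runs 3 units, time = 3
  J2 runs 3 units, time = 6
  J3 runs 3 units, time = 9
  J4 runs 3 units, time = 12
  J5 runs 3 units, time = 15
  J1 runs 3 units, time = 18
  J3 runs 2 units, time = 20
  J4 runs 3 units, time = 23
  J5 runs 3 units, time = 26
  J1 runs 3 units, time = 29
  J4 runs 3 units, time = 32
  J5 runs 3 units, time = 35
  J1 runs 3 units, time = 38
  J4 runs 3 units, time = 41
  J5 runs 3 units, time = 44
  J4 runs 3 units, time = 47
  J5 runs 2 units, time = 49
Finish times: [38, 6, 20, 47, 49]
Average turnaround = 160/5 = 32.0

32.0


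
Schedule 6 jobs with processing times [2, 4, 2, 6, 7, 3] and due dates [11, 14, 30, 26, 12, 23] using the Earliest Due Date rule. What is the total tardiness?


Sort by due date (EDD order): [(2, 11), (7, 12), (4, 14), (3, 23), (6, 26), (2, 30)]
Compute completion times and tardiness:
  Job 1: p=2, d=11, C=2, tardiness=max(0,2-11)=0
  Job 2: p=7, d=12, C=9, tardiness=max(0,9-12)=0
  Job 3: p=4, d=14, C=13, tardiness=max(0,13-14)=0
  Job 4: p=3, d=23, C=16, tardiness=max(0,16-23)=0
  Job 5: p=6, d=26, C=22, tardiness=max(0,22-26)=0
  Job 6: p=2, d=30, C=24, tardiness=max(0,24-30)=0
Total tardiness = 0

0


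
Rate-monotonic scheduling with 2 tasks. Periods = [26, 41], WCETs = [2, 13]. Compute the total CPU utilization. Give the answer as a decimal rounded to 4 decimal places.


Compute individual utilizations (exact fractions):
  Task 1: C/T = 2/26 = 1/13 (approx. 0.0769)
  Task 2: C/T = 13/41 (approx. 0.3171)
Total utilization U = 1/13 + 13/41 = 210/533
Rounded to 4 decimal places: U = 0.3940
RM (Liu & Layland) bound for 2 tasks = 0.828427; compare with U = 210/533 (approx. 0.393996)
U <= bound, so schedulable by RM sufficient condition.

0.3940


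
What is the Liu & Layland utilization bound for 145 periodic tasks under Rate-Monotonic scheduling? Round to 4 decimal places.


Compute 2^(1/145) = 1.0047917694
Subtract 1: 1.0047917694 - 1 = 0.0047917694
Multiply by n: 145 * 0.0047917694 = 0.6948065630
Round to 4 dp: 0.6948

0.6948


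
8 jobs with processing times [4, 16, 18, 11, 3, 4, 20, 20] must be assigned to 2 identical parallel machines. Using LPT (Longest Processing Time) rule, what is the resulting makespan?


Sort jobs in decreasing order (LPT): [20, 20, 18, 16, 11, 4, 4, 3]
Assign each job to the least loaded machine:
  Machine 1: jobs [20, 18, 4, 4, 3], load = 49
  Machine 2: jobs [20, 16, 11], load = 47
Makespan = max load = 49

49


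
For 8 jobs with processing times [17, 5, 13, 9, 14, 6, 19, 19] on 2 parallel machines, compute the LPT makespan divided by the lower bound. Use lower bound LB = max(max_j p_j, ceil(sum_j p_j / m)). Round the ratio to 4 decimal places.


LPT order: [19, 19, 17, 14, 13, 9, 6, 5]
Machine loads after assignment: [51, 51]
LPT makespan = 51
Lower bound = max(max_job, ceil(total/2)) = max(19, 51) = 51
Ratio = 51 / 51 = 1.0

1.0


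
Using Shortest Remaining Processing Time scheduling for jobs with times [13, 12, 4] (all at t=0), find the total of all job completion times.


Since all jobs arrive at t=0, SRPT equals SPT ordering.
SPT order: [4, 12, 13]
Completion times:
  Job 1: p=4, C=4
  Job 2: p=12, C=16
  Job 3: p=13, C=29
Total completion time = 4 + 16 + 29 = 49

49


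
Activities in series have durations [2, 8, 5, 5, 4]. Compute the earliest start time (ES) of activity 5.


Activity 5 starts after activities 1 through 4 complete.
Predecessor durations: [2, 8, 5, 5]
ES = 2 + 8 + 5 + 5 = 20

20


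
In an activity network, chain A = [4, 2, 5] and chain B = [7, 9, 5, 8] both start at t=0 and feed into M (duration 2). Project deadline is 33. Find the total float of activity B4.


Forward pass: ES(B4) = sum of predecessors on chain B = 21
EF = ES + duration = 21 + 8 = 29
Backward pass: LF(M) = deadline = 33; LS(M) = 33 - 2 = 31
LF(B4) = LS(M) - sum(successors on chain B) = 31 - 0 = 31
LS = LF - duration = 31 - 8 = 23
Total float = LS - ES = 23 - 21 = 2

2


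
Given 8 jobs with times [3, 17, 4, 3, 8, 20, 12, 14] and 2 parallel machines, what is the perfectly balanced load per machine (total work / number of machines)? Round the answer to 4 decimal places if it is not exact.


Total processing time = 3 + 17 + 4 + 3 + 8 + 20 + 12 + 14 = 81
Number of machines = 2
Ideal balanced load = 81 / 2 = 40.5

40.5


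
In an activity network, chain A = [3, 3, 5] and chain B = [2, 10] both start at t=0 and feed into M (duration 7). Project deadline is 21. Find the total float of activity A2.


Forward pass: ES(A2) = sum of predecessors on chain A = 3
EF = ES + duration = 3 + 3 = 6
Backward pass: LF(M) = deadline = 21; LS(M) = 21 - 7 = 14
LF(A2) = LS(M) - sum(successors on chain A) = 14 - 5 = 9
LS = LF - duration = 9 - 3 = 6
Total float = LS - ES = 6 - 3 = 3

3


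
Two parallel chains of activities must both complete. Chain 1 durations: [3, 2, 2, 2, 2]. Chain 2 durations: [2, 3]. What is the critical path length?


Path A total = 3 + 2 + 2 + 2 + 2 = 11
Path B total = 2 + 3 = 5
Critical path = longest path = max(11, 5) = 11

11


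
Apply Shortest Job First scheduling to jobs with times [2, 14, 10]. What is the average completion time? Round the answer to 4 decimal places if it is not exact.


SJF order (ascending): [2, 10, 14]
Completion times:
  Job 1: burst=2, C=2
  Job 2: burst=10, C=12
  Job 3: burst=14, C=26
Average completion = 40/3 = 13.3333

13.3333


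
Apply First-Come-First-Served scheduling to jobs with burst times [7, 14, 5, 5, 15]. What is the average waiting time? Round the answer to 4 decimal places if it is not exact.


FCFS order (as given): [7, 14, 5, 5, 15]
Waiting times:
  Job 1: wait = 0
  Job 2: wait = 7
  Job 3: wait = 21
  Job 4: wait = 26
  Job 5: wait = 31
Sum of waiting times = 85
Average waiting time = 85/5 = 17.0

17.0


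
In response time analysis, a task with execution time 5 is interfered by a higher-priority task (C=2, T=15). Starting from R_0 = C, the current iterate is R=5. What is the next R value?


R_next = C + ceil(R_prev / T_hp) * C_hp
ceil(5 / 15) = ceil(0.3333) = 1
Interference = 1 * 2 = 2
R_next = 5 + 2 = 7

7


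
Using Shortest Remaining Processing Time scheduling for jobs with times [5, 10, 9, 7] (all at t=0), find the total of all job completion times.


Since all jobs arrive at t=0, SRPT equals SPT ordering.
SPT order: [5, 7, 9, 10]
Completion times:
  Job 1: p=5, C=5
  Job 2: p=7, C=12
  Job 3: p=9, C=21
  Job 4: p=10, C=31
Total completion time = 5 + 12 + 21 + 31 = 69

69


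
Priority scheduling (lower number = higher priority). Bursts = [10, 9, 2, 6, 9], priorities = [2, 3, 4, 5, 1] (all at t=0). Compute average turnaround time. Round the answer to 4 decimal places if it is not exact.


Sort by priority (ascending = highest first):
Order: [(1, 9), (2, 10), (3, 9), (4, 2), (5, 6)]
Completion times:
  Priority 1, burst=9, C=9
  Priority 2, burst=10, C=19
  Priority 3, burst=9, C=28
  Priority 4, burst=2, C=30
  Priority 5, burst=6, C=36
Average turnaround = 122/5 = 24.4

24.4


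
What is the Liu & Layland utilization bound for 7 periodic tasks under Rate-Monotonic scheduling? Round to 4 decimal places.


Compute 2^(1/7) = 1.1040895137
Subtract 1: 1.1040895137 - 1 = 0.1040895137
Multiply by n: 7 * 0.1040895137 = 0.7286265959
Round to 4 dp: 0.7286

0.7286


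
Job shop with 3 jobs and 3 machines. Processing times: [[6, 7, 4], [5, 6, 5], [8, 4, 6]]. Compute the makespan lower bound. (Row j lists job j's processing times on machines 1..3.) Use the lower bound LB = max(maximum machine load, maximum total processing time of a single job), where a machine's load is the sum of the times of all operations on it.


Machine loads:
  Machine 1: 6 + 5 + 8 = 19
  Machine 2: 7 + 6 + 4 = 17
  Machine 3: 4 + 5 + 6 = 15
Max machine load = 19
Job totals:
  Job 1: 17
  Job 2: 16
  Job 3: 18
Max job total = 18
Lower bound = max(19, 18) = 19

19


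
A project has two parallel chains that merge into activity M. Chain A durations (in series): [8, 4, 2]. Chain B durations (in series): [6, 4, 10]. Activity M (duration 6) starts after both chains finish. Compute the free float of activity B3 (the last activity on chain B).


ES(B3) = sum of predecessors on chain B = 10
EF(B3) = ES + duration = 10 + 10 = 20
Successor of B3 is M. ES(M) = max(sum(A), sum(B)) = max(14, 20) = 20
Free float = ES(successor) - EF(current) = 20 - 20 = 0

0


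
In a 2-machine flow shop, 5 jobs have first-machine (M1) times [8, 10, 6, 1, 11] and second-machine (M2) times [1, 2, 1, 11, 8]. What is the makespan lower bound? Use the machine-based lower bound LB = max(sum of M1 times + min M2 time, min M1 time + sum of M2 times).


LB1 = sum(M1 times) + min(M2 times) = 36 + 1 = 37
LB2 = min(M1 times) + sum(M2 times) = 1 + 23 = 24
Lower bound = max(LB1, LB2) = max(37, 24) = 37

37


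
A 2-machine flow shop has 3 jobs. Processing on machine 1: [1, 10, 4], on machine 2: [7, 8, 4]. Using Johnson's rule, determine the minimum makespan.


Apply Johnson's rule:
  Group 1 (a <= b): [(1, 1, 7), (3, 4, 4)]
  Group 2 (a > b): [(2, 10, 8)]
Optimal job order: [1, 3, 2]
Schedule:
  Job 1: M1 done at 1, M2 done at 8
  Job 3: M1 done at 5, M2 done at 12
  Job 2: M1 done at 15, M2 done at 23
Makespan = 23

23


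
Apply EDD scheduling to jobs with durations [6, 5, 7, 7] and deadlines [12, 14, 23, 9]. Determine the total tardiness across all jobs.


Sort by due date (EDD order): [(7, 9), (6, 12), (5, 14), (7, 23)]
Compute completion times and tardiness:
  Job 1: p=7, d=9, C=7, tardiness=max(0,7-9)=0
  Job 2: p=6, d=12, C=13, tardiness=max(0,13-12)=1
  Job 3: p=5, d=14, C=18, tardiness=max(0,18-14)=4
  Job 4: p=7, d=23, C=25, tardiness=max(0,25-23)=2
Total tardiness = 7

7


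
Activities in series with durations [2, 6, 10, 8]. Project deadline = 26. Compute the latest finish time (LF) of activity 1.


LF(activity 1) = deadline - sum of successor durations
Successors: activities 2 through 4 with durations [6, 10, 8]
Sum of successor durations = 24
LF = 26 - 24 = 2

2


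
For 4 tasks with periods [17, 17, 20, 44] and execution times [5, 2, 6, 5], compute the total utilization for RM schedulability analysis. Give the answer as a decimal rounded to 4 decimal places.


Compute individual utilizations (exact fractions):
  Task 1: C/T = 5/17 (approx. 0.2941)
  Task 2: C/T = 2/17 (approx. 0.1176)
  Task 3: C/T = 6/20 = 3/10 (approx. 0.3)
  Task 4: C/T = 5/44 (approx. 0.1136)
Total utilization U = 5/17 + 2/17 + 3/10 + 5/44 = 3087/3740
Rounded to 4 decimal places: U = 0.8254
RM (Liu & Layland) bound for 4 tasks = 0.756828; compare with U = 3087/3740 (approx. 0.825401)
bound < U <= 1, so the RM sufficient condition is not met (inconclusive; an exact test such as response-time analysis is needed).

0.8254


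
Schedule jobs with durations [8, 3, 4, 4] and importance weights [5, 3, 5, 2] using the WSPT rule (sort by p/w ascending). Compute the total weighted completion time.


Compute p/w ratios and sort ascending (WSPT): [(4, 5), (3, 3), (8, 5), (4, 2)]
Compute weighted completion times:
  Job (p=4,w=5): C=4, w*C=5*4=20
  Job (p=3,w=3): C=7, w*C=3*7=21
  Job (p=8,w=5): C=15, w*C=5*15=75
  Job (p=4,w=2): C=19, w*C=2*19=38
Total weighted completion time = 154

154


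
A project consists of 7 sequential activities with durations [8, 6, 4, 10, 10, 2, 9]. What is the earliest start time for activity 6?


Activity 6 starts after activities 1 through 5 complete.
Predecessor durations: [8, 6, 4, 10, 10]
ES = 8 + 6 + 4 + 10 + 10 = 38

38


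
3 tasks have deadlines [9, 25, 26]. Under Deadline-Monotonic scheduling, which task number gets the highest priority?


Sort tasks by relative deadline (ascending):
  Task 1: deadline = 9
  Task 2: deadline = 25
  Task 3: deadline = 26
Priority order (highest first): [1, 2, 3]
Highest priority task = 1

1


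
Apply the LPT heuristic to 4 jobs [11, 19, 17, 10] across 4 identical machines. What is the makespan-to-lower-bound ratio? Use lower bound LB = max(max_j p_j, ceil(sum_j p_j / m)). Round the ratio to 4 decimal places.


LPT order: [19, 17, 11, 10]
Machine loads after assignment: [19, 17, 11, 10]
LPT makespan = 19
Lower bound = max(max_job, ceil(total/4)) = max(19, 15) = 19
Ratio = 19 / 19 = 1.0

1.0


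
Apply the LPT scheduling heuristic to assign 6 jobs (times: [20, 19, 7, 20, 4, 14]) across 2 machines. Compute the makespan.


Sort jobs in decreasing order (LPT): [20, 20, 19, 14, 7, 4]
Assign each job to the least loaded machine:
  Machine 1: jobs [20, 19, 4], load = 43
  Machine 2: jobs [20, 14, 7], load = 41
Makespan = max load = 43

43


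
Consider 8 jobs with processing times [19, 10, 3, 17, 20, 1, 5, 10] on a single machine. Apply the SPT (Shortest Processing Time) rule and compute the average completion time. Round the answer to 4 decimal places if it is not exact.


Sort jobs by processing time (SPT order): [1, 3, 5, 10, 10, 17, 19, 20]
Compute completion times sequentially:
  Job 1: processing = 1, completes at 1
  Job 2: processing = 3, completes at 4
  Job 3: processing = 5, completes at 9
  Job 4: processing = 10, completes at 19
  Job 5: processing = 10, completes at 29
  Job 6: processing = 17, completes at 46
  Job 7: processing = 19, completes at 65
  Job 8: processing = 20, completes at 85
Sum of completion times = 258
Average completion time = 258/8 = 32.25

32.25


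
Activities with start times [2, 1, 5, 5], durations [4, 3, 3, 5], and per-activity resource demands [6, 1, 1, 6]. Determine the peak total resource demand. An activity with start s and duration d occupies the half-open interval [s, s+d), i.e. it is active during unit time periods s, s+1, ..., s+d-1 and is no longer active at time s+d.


Each activity i is active on [start_i, start_i + duration_i).
Compute total resource usage per time slot:
  t=0: active resources = [], total = 0
  t=1: active resources = [1], total = 1
  t=2: active resources = [6, 1], total = 7
  t=3: active resources = [6, 1], total = 7
  t=4: active resources = [6], total = 6
  t=5: active resources = [6, 1, 6], total = 13
  t=6: active resources = [1, 6], total = 7
  t=7: active resources = [1, 6], total = 7
  t=8: active resources = [6], total = 6
  t=9: active resources = [6], total = 6
Peak resource demand = 13

13


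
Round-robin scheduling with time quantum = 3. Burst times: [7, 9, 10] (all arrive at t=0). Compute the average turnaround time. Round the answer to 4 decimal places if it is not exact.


Time quantum = 3
Execution trace:
  J1 runs 3 units, time = 3
  J2 runs 3 units, time = 6
  J3 runs 3 units, time = 9
  J1 runs 3 units, time = 12
  J2 runs 3 units, time = 15
  J3 runs 3 units, time = 18
  J1 runs 1 units, time = 19
  J2 runs 3 units, time = 22
  J3 runs 3 units, time = 25
  J3 runs 1 units, time = 26
Finish times: [19, 22, 26]
Average turnaround = 67/3 = 22.3333

22.3333


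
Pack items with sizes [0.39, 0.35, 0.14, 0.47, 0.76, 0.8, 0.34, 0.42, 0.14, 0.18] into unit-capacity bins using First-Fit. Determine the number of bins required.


Place items sequentially using First-Fit:
  Item 0.39 -> new Bin 1
  Item 0.35 -> Bin 1 (now 0.74)
  Item 0.14 -> Bin 1 (now 0.88)
  Item 0.47 -> new Bin 2
  Item 0.76 -> new Bin 3
  Item 0.8 -> new Bin 4
  Item 0.34 -> Bin 2 (now 0.81)
  Item 0.42 -> new Bin 5
  Item 0.14 -> Bin 2 (now 0.95)
  Item 0.18 -> Bin 3 (now 0.94)
Total bins used = 5

5


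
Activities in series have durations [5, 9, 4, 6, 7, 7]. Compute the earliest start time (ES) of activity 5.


Activity 5 starts after activities 1 through 4 complete.
Predecessor durations: [5, 9, 4, 6]
ES = 5 + 9 + 4 + 6 = 24

24


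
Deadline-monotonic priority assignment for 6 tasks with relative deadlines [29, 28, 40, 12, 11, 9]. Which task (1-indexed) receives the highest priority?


Sort tasks by relative deadline (ascending):
  Task 6: deadline = 9
  Task 5: deadline = 11
  Task 4: deadline = 12
  Task 2: deadline = 28
  Task 1: deadline = 29
  Task 3: deadline = 40
Priority order (highest first): [6, 5, 4, 2, 1, 3]
Highest priority task = 6

6


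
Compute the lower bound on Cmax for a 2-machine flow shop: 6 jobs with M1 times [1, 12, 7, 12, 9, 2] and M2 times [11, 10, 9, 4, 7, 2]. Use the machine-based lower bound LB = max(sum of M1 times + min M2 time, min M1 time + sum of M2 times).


LB1 = sum(M1 times) + min(M2 times) = 43 + 2 = 45
LB2 = min(M1 times) + sum(M2 times) = 1 + 43 = 44
Lower bound = max(LB1, LB2) = max(45, 44) = 45

45


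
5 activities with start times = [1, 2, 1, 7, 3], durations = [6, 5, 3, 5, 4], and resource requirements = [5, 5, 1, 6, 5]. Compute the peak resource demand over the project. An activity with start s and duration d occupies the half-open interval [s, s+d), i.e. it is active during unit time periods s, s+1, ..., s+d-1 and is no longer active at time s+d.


Each activity i is active on [start_i, start_i + duration_i).
Compute total resource usage per time slot:
  t=0: active resources = [], total = 0
  t=1: active resources = [5, 1], total = 6
  t=2: active resources = [5, 5, 1], total = 11
  t=3: active resources = [5, 5, 1, 5], total = 16
  t=4: active resources = [5, 5, 5], total = 15
  t=5: active resources = [5, 5, 5], total = 15
  t=6: active resources = [5, 5, 5], total = 15
  t=7: active resources = [6], total = 6
  t=8: active resources = [6], total = 6
  t=9: active resources = [6], total = 6
  t=10: active resources = [6], total = 6
  t=11: active resources = [6], total = 6
Peak resource demand = 16

16


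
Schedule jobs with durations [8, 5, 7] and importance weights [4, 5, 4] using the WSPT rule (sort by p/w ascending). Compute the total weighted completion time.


Compute p/w ratios and sort ascending (WSPT): [(5, 5), (7, 4), (8, 4)]
Compute weighted completion times:
  Job (p=5,w=5): C=5, w*C=5*5=25
  Job (p=7,w=4): C=12, w*C=4*12=48
  Job (p=8,w=4): C=20, w*C=4*20=80
Total weighted completion time = 153

153


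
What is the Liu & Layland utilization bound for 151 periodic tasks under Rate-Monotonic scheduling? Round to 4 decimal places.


Compute 2^(1/151) = 1.0046009306
Subtract 1: 1.0046009306 - 1 = 0.0046009306
Multiply by n: 151 * 0.0046009306 = 0.6947405206
Round to 4 dp: 0.6947

0.6947


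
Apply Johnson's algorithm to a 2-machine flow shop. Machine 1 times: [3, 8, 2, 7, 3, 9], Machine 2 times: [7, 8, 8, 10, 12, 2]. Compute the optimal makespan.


Apply Johnson's rule:
  Group 1 (a <= b): [(3, 2, 8), (1, 3, 7), (5, 3, 12), (4, 7, 10), (2, 8, 8)]
  Group 2 (a > b): [(6, 9, 2)]
Optimal job order: [3, 1, 5, 4, 2, 6]
Schedule:
  Job 3: M1 done at 2, M2 done at 10
  Job 1: M1 done at 5, M2 done at 17
  Job 5: M1 done at 8, M2 done at 29
  Job 4: M1 done at 15, M2 done at 39
  Job 2: M1 done at 23, M2 done at 47
  Job 6: M1 done at 32, M2 done at 49
Makespan = 49

49


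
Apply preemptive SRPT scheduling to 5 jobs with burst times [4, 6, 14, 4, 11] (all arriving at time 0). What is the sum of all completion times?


Since all jobs arrive at t=0, SRPT equals SPT ordering.
SPT order: [4, 4, 6, 11, 14]
Completion times:
  Job 1: p=4, C=4
  Job 2: p=4, C=8
  Job 3: p=6, C=14
  Job 4: p=11, C=25
  Job 5: p=14, C=39
Total completion time = 4 + 8 + 14 + 25 + 39 = 90

90


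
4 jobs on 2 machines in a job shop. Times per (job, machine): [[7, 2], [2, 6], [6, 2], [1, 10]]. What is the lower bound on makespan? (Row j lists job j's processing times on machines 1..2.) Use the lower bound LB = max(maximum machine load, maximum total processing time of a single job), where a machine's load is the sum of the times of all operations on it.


Machine loads:
  Machine 1: 7 + 2 + 6 + 1 = 16
  Machine 2: 2 + 6 + 2 + 10 = 20
Max machine load = 20
Job totals:
  Job 1: 9
  Job 2: 8
  Job 3: 8
  Job 4: 11
Max job total = 11
Lower bound = max(20, 11) = 20

20


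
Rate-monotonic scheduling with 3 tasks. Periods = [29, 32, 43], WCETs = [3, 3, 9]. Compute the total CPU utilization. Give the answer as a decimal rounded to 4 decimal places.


Compute individual utilizations (exact fractions):
  Task 1: C/T = 3/29 (approx. 0.1034)
  Task 2: C/T = 3/32 (approx. 0.0938)
  Task 3: C/T = 9/43 (approx. 0.2093)
Total utilization U = 3/29 + 3/32 + 9/43 = 16221/39904
Rounded to 4 decimal places: U = 0.4065
RM (Liu & Layland) bound for 3 tasks = 0.779763; compare with U = 16221/39904 (approx. 0.406501)
U <= bound, so schedulable by RM sufficient condition.

0.4065


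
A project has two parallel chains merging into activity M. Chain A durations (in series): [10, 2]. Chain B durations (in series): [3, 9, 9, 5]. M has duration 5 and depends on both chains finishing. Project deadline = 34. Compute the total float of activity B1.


Forward pass: ES(B1) = sum of predecessors on chain B = 0
EF = ES + duration = 0 + 3 = 3
Backward pass: LF(M) = deadline = 34; LS(M) = 34 - 5 = 29
LF(B1) = LS(M) - sum(successors on chain B) = 29 - 23 = 6
LS = LF - duration = 6 - 3 = 3
Total float = LS - ES = 3 - 0 = 3

3


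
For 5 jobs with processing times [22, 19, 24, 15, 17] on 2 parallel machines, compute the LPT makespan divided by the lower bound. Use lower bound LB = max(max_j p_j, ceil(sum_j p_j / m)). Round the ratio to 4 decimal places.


LPT order: [24, 22, 19, 17, 15]
Machine loads after assignment: [56, 41]
LPT makespan = 56
Lower bound = max(max_job, ceil(total/2)) = max(24, 49) = 49
Ratio = 56 / 49 = 1.1429

1.1429


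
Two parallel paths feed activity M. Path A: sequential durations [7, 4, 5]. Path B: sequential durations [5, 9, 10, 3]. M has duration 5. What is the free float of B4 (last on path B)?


ES(B4) = sum of predecessors on chain B = 24
EF(B4) = ES + duration = 24 + 3 = 27
Successor of B4 is M. ES(M) = max(sum(A), sum(B)) = max(16, 27) = 27
Free float = ES(successor) - EF(current) = 27 - 27 = 0

0


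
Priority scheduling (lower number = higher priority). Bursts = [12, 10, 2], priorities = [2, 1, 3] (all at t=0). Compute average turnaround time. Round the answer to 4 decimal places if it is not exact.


Sort by priority (ascending = highest first):
Order: [(1, 10), (2, 12), (3, 2)]
Completion times:
  Priority 1, burst=10, C=10
  Priority 2, burst=12, C=22
  Priority 3, burst=2, C=24
Average turnaround = 56/3 = 18.6667

18.6667


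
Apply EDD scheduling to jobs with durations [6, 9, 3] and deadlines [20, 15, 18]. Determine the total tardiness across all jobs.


Sort by due date (EDD order): [(9, 15), (3, 18), (6, 20)]
Compute completion times and tardiness:
  Job 1: p=9, d=15, C=9, tardiness=max(0,9-15)=0
  Job 2: p=3, d=18, C=12, tardiness=max(0,12-18)=0
  Job 3: p=6, d=20, C=18, tardiness=max(0,18-20)=0
Total tardiness = 0

0


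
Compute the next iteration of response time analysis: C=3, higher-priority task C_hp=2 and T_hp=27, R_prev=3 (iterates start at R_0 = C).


R_next = C + ceil(R_prev / T_hp) * C_hp
ceil(3 / 27) = ceil(0.1111) = 1
Interference = 1 * 2 = 2
R_next = 3 + 2 = 5

5


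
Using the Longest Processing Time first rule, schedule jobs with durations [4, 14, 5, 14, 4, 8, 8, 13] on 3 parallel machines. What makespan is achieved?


Sort jobs in decreasing order (LPT): [14, 14, 13, 8, 8, 5, 4, 4]
Assign each job to the least loaded machine:
  Machine 1: jobs [14, 8], load = 22
  Machine 2: jobs [14, 5, 4], load = 23
  Machine 3: jobs [13, 8, 4], load = 25
Makespan = max load = 25

25


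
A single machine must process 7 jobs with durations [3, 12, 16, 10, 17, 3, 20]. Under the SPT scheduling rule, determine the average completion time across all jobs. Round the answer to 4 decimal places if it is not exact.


Sort jobs by processing time (SPT order): [3, 3, 10, 12, 16, 17, 20]
Compute completion times sequentially:
  Job 1: processing = 3, completes at 3
  Job 2: processing = 3, completes at 6
  Job 3: processing = 10, completes at 16
  Job 4: processing = 12, completes at 28
  Job 5: processing = 16, completes at 44
  Job 6: processing = 17, completes at 61
  Job 7: processing = 20, completes at 81
Sum of completion times = 239
Average completion time = 239/7 = 34.1429

34.1429


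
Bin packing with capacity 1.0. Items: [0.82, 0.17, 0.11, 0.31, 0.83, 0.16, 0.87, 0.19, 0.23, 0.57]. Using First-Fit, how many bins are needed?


Place items sequentially using First-Fit:
  Item 0.82 -> new Bin 1
  Item 0.17 -> Bin 1 (now 0.99)
  Item 0.11 -> new Bin 2
  Item 0.31 -> Bin 2 (now 0.42)
  Item 0.83 -> new Bin 3
  Item 0.16 -> Bin 2 (now 0.58)
  Item 0.87 -> new Bin 4
  Item 0.19 -> Bin 2 (now 0.77)
  Item 0.23 -> Bin 2 (now 1.0)
  Item 0.57 -> new Bin 5
Total bins used = 5

5


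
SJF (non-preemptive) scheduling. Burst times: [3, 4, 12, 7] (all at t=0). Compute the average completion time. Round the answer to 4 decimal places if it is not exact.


SJF order (ascending): [3, 4, 7, 12]
Completion times:
  Job 1: burst=3, C=3
  Job 2: burst=4, C=7
  Job 3: burst=7, C=14
  Job 4: burst=12, C=26
Average completion = 50/4 = 12.5

12.5


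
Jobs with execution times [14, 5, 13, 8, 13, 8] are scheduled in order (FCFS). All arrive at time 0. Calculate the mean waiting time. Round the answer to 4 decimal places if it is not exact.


FCFS order (as given): [14, 5, 13, 8, 13, 8]
Waiting times:
  Job 1: wait = 0
  Job 2: wait = 14
  Job 3: wait = 19
  Job 4: wait = 32
  Job 5: wait = 40
  Job 6: wait = 53
Sum of waiting times = 158
Average waiting time = 158/6 = 26.3333

26.3333


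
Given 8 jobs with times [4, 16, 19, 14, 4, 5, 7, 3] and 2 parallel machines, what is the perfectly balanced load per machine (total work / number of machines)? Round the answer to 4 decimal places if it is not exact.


Total processing time = 4 + 16 + 19 + 14 + 4 + 5 + 7 + 3 = 72
Number of machines = 2
Ideal balanced load = 72 / 2 = 36.0

36.0


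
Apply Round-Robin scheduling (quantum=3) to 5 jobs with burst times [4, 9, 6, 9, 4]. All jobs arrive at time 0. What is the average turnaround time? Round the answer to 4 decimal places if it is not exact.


Time quantum = 3
Execution trace:
  J1 runs 3 units, time = 3
  J2 runs 3 units, time = 6
  J3 runs 3 units, time = 9
  J4 runs 3 units, time = 12
  J5 runs 3 units, time = 15
  J1 runs 1 units, time = 16
  J2 runs 3 units, time = 19
  J3 runs 3 units, time = 22
  J4 runs 3 units, time = 25
  J5 runs 1 units, time = 26
  J2 runs 3 units, time = 29
  J4 runs 3 units, time = 32
Finish times: [16, 29, 22, 32, 26]
Average turnaround = 125/5 = 25.0

25.0


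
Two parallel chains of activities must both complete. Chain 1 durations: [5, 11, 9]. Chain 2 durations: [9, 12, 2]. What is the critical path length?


Path A total = 5 + 11 + 9 = 25
Path B total = 9 + 12 + 2 = 23
Critical path = longest path = max(25, 23) = 25

25


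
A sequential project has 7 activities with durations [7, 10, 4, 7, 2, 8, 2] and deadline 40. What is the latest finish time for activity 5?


LF(activity 5) = deadline - sum of successor durations
Successors: activities 6 through 7 with durations [8, 2]
Sum of successor durations = 10
LF = 40 - 10 = 30

30


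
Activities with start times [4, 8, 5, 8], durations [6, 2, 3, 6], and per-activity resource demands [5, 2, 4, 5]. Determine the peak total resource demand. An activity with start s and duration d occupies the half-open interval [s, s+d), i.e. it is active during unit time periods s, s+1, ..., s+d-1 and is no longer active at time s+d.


Each activity i is active on [start_i, start_i + duration_i).
Compute total resource usage per time slot:
  t=0: active resources = [], total = 0
  t=1: active resources = [], total = 0
  t=2: active resources = [], total = 0
  t=3: active resources = [], total = 0
  t=4: active resources = [5], total = 5
  t=5: active resources = [5, 4], total = 9
  t=6: active resources = [5, 4], total = 9
  t=7: active resources = [5, 4], total = 9
  t=8: active resources = [5, 2, 5], total = 12
  t=9: active resources = [5, 2, 5], total = 12
  t=10: active resources = [5], total = 5
  t=11: active resources = [5], total = 5
  t=12: active resources = [5], total = 5
  t=13: active resources = [5], total = 5
Peak resource demand = 12

12


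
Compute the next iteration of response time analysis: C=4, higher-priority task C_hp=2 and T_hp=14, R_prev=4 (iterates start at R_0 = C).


R_next = C + ceil(R_prev / T_hp) * C_hp
ceil(4 / 14) = ceil(0.2857) = 1
Interference = 1 * 2 = 2
R_next = 4 + 2 = 6

6


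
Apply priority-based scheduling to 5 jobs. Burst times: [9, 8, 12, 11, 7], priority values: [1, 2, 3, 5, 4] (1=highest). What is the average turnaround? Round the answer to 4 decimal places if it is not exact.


Sort by priority (ascending = highest first):
Order: [(1, 9), (2, 8), (3, 12), (4, 7), (5, 11)]
Completion times:
  Priority 1, burst=9, C=9
  Priority 2, burst=8, C=17
  Priority 3, burst=12, C=29
  Priority 4, burst=7, C=36
  Priority 5, burst=11, C=47
Average turnaround = 138/5 = 27.6

27.6
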